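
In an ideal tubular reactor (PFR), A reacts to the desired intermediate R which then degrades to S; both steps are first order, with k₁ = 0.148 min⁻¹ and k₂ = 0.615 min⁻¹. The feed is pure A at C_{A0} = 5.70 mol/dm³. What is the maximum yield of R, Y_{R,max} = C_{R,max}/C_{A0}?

0.153

For a first-order series the maximum intermediate yield is C_{R,max}/C_{A0} = (k₁/k₂)^[k₂/(k₂−k₁)].
= (0.148/0.615)^(0.615/(0.615−0.148)) = (0.2407)^(1.317) = 0.1532.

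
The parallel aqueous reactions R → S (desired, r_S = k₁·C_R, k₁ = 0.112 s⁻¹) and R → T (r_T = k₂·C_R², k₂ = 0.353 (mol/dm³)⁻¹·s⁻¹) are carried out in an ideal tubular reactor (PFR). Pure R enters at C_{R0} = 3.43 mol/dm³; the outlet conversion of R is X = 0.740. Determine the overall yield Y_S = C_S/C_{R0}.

0.105

C_R = C_{R0}(1−X) = 0.8918 mol/dm³.
Along a PFR/batch, dC_S/dC_R = −r_S/(r_S+r_T) = −k₁/(k₁+k₂·C_R).
Integrating from C_{R0} to C_R: C_S = (0.112/0.353)·ln[(0.112+0.353·3.43)/(0.112+0.353·0.892)] = 0.3173·ln(1.323/0.4268) = 0.3589 mol/dm³.
Y_S = C_S/C_{R0} = 0.3589/3.43 = 0.105.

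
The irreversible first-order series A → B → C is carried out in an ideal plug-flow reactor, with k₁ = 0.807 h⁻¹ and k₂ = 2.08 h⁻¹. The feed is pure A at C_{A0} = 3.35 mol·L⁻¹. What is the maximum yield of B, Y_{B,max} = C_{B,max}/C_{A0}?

For a first-order series the maximum intermediate yield is C_{B,max}/C_{A0} = (k₁/k₂)^[k₂/(k₂−k₁)].
= (0.807/2.08)^(2.08/(2.08−0.807)) = (0.3880)^(1.634) = 0.2129.

0.213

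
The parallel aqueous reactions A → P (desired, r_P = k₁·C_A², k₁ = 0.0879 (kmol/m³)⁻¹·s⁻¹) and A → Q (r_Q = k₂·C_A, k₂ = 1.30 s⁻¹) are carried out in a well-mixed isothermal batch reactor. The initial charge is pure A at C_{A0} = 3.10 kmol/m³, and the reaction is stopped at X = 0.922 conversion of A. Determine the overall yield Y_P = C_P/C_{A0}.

0.0915

C_A = C_{A0}(1−X) = 0.2418 kmol/m³.
Along a PFR/batch, dC_Q/dC_A = −r_Q/(r_P+r_Q) = −k₂/(k₂+k₁·C_A).
Integrating from C_{A0} to C_A: C_Q = (1.30/0.0879)·ln[(1.30+0.0879·3.10)/(1.30+0.0879·0.242)] = 14.79·ln(1.572/1.321) = 2.575 kmol/m³.
Then C_P = (C_{A0}−C_A) − C_Q = 2.858 − 2.575 = 0.2837 kmol/m³.
Y_P = C_P/C_{A0} = 0.2837/3.10 = 0.0915.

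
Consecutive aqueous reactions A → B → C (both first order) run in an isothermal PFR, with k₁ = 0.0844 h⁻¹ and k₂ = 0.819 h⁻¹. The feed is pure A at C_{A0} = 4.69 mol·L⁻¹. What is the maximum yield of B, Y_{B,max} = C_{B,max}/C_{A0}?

For a first-order series the maximum intermediate yield is C_{B,max}/C_{A0} = (k₁/k₂)^[k₂/(k₂−k₁)].
= (0.0844/0.819)^(0.819/(0.819−0.0844)) = (0.1031)^(1.115) = 0.07937.

0.0794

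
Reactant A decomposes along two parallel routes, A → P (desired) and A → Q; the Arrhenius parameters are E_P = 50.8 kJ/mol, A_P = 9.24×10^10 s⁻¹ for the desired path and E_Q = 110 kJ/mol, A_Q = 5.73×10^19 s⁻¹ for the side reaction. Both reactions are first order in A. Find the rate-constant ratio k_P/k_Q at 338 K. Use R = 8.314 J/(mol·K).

2.27

With equal orders, S_{P/Q} = k_P/k_Q = (A_P/A_Q)·exp[(E_Q−E_P)/(RT)].
(E_Q−E_P)/(RT) = (110−50.8)×10³/(8.314×338) = 59200/2810 = 21.07.
k_P/k_Q = (9.24×10^10/5.73×10^19)·exp(21.07) = 1.613×10^-9 × 1.410×10^9 = 2.27.
Since E_P < E_Q, lowering the temperature improves selectivity toward P.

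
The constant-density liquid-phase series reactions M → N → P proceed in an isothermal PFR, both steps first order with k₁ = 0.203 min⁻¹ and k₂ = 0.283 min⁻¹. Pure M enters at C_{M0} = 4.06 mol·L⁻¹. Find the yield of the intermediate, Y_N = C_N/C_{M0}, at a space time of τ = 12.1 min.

For first-order series with pure M initially, C_N(τ) = k₁C_{M0}/(k₂−k₁)·(e^(−k₁τ) − e^(−k₂τ)).
e^(−k₁τ) = e^(−0.203×12.1) = e^(−2.456) = 0.08575; e^(−k₂τ) = e^(−3.424) = 0.03257.
C_N = 0.203×4.06/(0.283−0.203) × (0.08575−0.03257) = 10.30×0.05318 = 0.5479 mol·L⁻¹.
Y_N = C_N/C_{M0} = 0.5479/4.06 = 0.135.

0.135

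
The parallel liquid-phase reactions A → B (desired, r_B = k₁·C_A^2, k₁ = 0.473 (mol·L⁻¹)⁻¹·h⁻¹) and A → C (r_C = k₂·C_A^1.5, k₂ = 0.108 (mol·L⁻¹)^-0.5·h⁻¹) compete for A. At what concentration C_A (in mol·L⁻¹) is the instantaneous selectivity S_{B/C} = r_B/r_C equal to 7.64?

S_{B/C} = (k₁/k₂)·C_A^0.5 ⇒ C_A = (S·k₂/k₁)^(2).
= (7.64×0.108/0.473)^(2) = (1.744)^(2) = 3.04 mol·L⁻¹.

3.04 mol·L⁻¹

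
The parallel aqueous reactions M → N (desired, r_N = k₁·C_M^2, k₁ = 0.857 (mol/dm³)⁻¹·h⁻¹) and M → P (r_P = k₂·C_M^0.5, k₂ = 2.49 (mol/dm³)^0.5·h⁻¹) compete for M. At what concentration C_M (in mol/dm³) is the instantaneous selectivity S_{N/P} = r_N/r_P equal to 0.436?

S_{N/P} = (k₁/k₂)·C_M^1.5 ⇒ C_M = (S·k₂/k₁)^(1/1.5).
= (0.436×2.49/0.857)^(0.6667) = (1.267)^(0.6667) = 1.17 mol/dm³.

1.17 mol/dm³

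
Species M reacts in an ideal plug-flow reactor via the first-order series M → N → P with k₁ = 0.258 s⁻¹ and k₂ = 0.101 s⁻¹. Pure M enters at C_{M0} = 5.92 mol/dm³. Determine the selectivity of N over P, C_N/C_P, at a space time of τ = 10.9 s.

0.910

For first-order series with pure M initially, C_N(τ) = k₁C_{M0}/(k₂−k₁)·(e^(−k₁τ) − e^(−k₂τ)).
e^(−k₁τ) = e^(−0.258×10.9) = e^(−2.812) = 0.06007; e^(−k₂τ) = e^(−1.101) = 0.3326.
C_N = 0.258×5.92/(0.101−0.258) × (0.06007−0.3326) = (-9.728)×(-0.2725) = 2.651 mol/dm³.
C_M = C_{M0}e^(−k₁τ) = 0.3556 mol/dm³, so C_P = C_{M0}−C_M−C_N = 2.913 mol/dm³; C_N/C_P = 0.910.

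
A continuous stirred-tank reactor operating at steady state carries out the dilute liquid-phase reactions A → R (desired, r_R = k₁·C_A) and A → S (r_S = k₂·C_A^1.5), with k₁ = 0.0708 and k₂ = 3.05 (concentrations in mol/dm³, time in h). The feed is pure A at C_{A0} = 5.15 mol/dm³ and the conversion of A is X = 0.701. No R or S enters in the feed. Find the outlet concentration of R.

Exit C_A = C_{A0}(1−X) = 5.15×0.299 = 1.540 mol/dm³.
In a CSTR the entire volume is at exit conditions, so r_R = 0.0708×1.540 = 0.1090 and r_S = 3.05×1.540^1.5 = 5.828.
Fraction of consumed A going to R: r_R/(r_R+r_S) = 0.01836.
C_R = 0.01836·C_{A0}·X = 0.01836×5.15×0.701 = 0.0663 mol/dm³.

0.0663 mol/dm³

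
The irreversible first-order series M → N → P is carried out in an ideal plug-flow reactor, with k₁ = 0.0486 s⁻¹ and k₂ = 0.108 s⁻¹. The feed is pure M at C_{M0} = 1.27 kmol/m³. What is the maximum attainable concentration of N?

For a first-order series the maximum intermediate yield is C_{N,max}/C_{M0} = (k₁/k₂)^[k₂/(k₂−k₁)].
= (0.0486/0.108)^(0.108/(0.108−0.0486)) = (0.4500)^(1.818) = 0.2341.
C_{N,max} = 0.2341×1.27 = 0.297 kmol/m³.

0.297 kmol/m³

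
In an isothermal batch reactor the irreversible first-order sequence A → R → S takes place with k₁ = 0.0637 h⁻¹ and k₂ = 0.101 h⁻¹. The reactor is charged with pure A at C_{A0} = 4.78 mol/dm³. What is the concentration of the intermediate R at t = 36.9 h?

0.582 mol/dm³

For first-order series with pure A initially, C_R(t) = k₁C_{A0}/(k₂−k₁)·(e^(−k₁t) − e^(−k₂t)).
e^(−k₁t) = e^(−0.0637×36.9) = e^(−2.351) = 0.09532; e^(−k₂t) = e^(−3.727) = 0.02407.
C_R = 0.0637×4.78/(0.101−0.0637) × (0.09532−0.02407) = 8.163×0.07125 = 0.5816 mol/dm³.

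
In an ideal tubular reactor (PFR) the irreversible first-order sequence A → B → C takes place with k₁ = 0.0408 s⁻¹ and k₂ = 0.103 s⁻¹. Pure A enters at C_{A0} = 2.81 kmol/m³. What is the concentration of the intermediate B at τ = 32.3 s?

0.427 kmol/m³

For first-order series with pure A initially, C_B(τ) = k₁C_{A0}/(k₂−k₁)·(e^(−k₁τ) − e^(−k₂τ)).
e^(−k₁τ) = e^(−0.0408×32.3) = e^(−1.318) = 0.2677; e^(−k₂τ) = e^(−3.327) = 0.03590.
C_B = 0.0408×2.81/(0.103−0.0408) × (0.2677−0.03590) = 1.843×0.2318 = 0.4273 kmol/m³.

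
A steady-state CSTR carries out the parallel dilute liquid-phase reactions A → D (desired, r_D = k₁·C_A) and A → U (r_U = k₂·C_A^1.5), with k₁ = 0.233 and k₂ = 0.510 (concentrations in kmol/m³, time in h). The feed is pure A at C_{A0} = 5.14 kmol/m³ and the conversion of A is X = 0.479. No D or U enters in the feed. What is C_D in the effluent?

0.537 kmol/m³

Exit C_A = C_{A0}(1−X) = 5.14×0.521 = 2.678 kmol/m³.
A CSTR operates uniformly at the exit composition, giving r_D = 0.6240 and r_U = 2.235 (each k·C_A^n at C_A = 2.678).
Fraction of consumed A going to D: r_D/(r_D+r_U) = 0.2182.
C_D = 0.2182·C_{A0}·X = 0.2182×5.14×0.479 = 0.537 kmol/m³.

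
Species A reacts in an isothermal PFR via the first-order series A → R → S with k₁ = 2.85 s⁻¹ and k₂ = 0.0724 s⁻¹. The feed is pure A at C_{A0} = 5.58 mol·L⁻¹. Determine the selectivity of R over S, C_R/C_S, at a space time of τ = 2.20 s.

Solving the coupled first-order balances gives C_R(τ) = [k₁/(k₂−k₁)]·C_{A0}·(e^(−k₁τ) − e^(−k₂τ)).
e^(−k₁τ) = e^(−2.85×2.20) = e^(−6.270) = 0.001892; e^(−k₂τ) = e^(−0.1593) = 0.8528.
C_R = 2.85×5.58/(0.0724−2.85) × (0.001892−0.8528) = (-5.725)×(-0.8509) = 4.872 mol·L⁻¹.
C_A = C_{A0}e^(−k₁τ) = 0.01056 mol·L⁻¹, so C_S = C_{A0}−C_A−C_R = 0.6979 mol·L⁻¹; C_R/C_S = 6.98.

6.98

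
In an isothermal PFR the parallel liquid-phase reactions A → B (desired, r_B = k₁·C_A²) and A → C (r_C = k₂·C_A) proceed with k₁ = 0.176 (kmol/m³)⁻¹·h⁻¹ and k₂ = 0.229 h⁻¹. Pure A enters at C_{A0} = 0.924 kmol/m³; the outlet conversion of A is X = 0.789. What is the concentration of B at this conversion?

C_A = C_{A0}(1−X) = 0.1950 kmol/m³.
Along a PFR/batch, dC_C/dC_A = −r_C/(r_B+r_C) = −k₂/(k₂+k₁·C_A).
Integrating from C_{A0} to C_A: C_C = (0.229/0.176)·ln[(0.229+0.176·0.924)/(0.229+0.176·0.195)] = 1.301·ln(0.3916/0.2633) = 0.5165 kmol/m³.
Then C_B = (C_{A0}−C_A) − C_C = 0.7290 − 0.5165 = 0.2125 kmol/m³.

0.213 kmol/m³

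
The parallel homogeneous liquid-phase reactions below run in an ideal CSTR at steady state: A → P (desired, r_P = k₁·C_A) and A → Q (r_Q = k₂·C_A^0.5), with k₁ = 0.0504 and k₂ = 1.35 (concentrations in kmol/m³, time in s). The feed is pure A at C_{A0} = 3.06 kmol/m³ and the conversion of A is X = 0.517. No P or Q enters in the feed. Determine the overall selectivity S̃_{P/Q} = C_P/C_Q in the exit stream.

0.0454

Exit C_A = C_{A0}(1−X) = 3.06×0.483 = 1.478 kmol/m³.
Rates in a CSTR are evaluated at the outlet concentration: r_P = 0.0504×1.478 = 0.07449, r_Q = 1.35×1.478^0.5 = 1.641.
Overall selectivity = C_P/C_Q = r_Pτ/(r_Qτ) = r_P/r_Q = 0.0454.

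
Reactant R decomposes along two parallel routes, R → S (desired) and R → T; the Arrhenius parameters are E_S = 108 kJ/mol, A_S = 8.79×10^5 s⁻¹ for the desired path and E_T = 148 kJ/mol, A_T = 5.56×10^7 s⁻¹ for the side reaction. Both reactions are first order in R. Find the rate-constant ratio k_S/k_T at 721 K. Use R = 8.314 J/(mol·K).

12.5

With equal orders, S_{S/T} = k_S/k_T = (A_S/A_T)·exp[(E_T−E_S)/(RT)].
(E_T−E_S)/(RT) = (148−108)×10³/(8.314×721) = 40000/5994 = 6.673.
k_S/k_T = (8.79×10^5/5.56×10^7)·exp(6.673) = 0.01581 × 790.7 = 12.5.
Since E_S < E_T, lowering the temperature improves selectivity toward S.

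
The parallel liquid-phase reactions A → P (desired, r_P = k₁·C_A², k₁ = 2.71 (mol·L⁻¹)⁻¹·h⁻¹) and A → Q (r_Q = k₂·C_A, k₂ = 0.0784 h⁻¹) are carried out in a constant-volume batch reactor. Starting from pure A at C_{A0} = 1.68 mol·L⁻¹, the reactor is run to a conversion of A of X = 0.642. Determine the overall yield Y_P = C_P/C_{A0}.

0.625

C_A = C_{A0}(1−X) = 0.6014 mol·L⁻¹.
Along a PFR/batch, dC_Q/dC_A = −r_Q/(r_P+r_Q) = −k₂/(k₂+k₁·C_A).
Integrating from C_{A0} to C_A: C_Q = (0.0784/2.71)·ln[(0.0784+2.71·1.68)/(0.0784+2.71·0.601)] = 0.02893·ln(4.631/1.708) = 0.02885 mol·L⁻¹.
Then C_P = (C_{A0}−C_A) − C_Q = 1.079 − 0.02885 = 1.050 mol·L⁻¹.
Y_P = C_P/C_{A0} = 1.050/1.68 = 0.625.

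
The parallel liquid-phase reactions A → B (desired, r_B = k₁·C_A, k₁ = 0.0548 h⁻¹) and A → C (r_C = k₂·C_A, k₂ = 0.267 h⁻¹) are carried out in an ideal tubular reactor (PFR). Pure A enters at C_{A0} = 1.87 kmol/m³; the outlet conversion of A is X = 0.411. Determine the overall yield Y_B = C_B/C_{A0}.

0.0700

C_A = C_{A0}(1−X) = 1.101 kmol/m³.
Both paths are first order in A, so the instantaneous fraction to B is constant: dC_B/d(−C_A) = k₁/(k₁+k₂) = 0.1703.
C_B = 0.1703·(C_{A0}−C_A) = 0.1703×0.7686 = 0.131 kmol/m³.
Y_B = C_B/C_{A0} = 0.1309/1.87 = 0.0700.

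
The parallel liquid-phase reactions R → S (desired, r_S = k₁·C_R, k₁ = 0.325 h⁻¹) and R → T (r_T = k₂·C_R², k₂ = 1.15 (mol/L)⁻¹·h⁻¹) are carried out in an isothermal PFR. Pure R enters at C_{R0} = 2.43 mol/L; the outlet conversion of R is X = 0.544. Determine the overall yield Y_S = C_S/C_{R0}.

0.0777

C_R = C_{R0}(1−X) = 1.108 mol/L.
Along a PFR/batch, dC_S/dC_R = −r_S/(r_S+r_T) = −k₁/(k₁+k₂·C_R).
Integrating from C_{R0} to C_R: C_S = (0.325/1.15)·ln[(0.325+1.15·2.43)/(0.325+1.15·1.11)] = 0.2826·ln(3.119/1.599) = 0.1888 mol/L.
Y_S = C_S/C_{R0} = 0.1888/2.43 = 0.0777.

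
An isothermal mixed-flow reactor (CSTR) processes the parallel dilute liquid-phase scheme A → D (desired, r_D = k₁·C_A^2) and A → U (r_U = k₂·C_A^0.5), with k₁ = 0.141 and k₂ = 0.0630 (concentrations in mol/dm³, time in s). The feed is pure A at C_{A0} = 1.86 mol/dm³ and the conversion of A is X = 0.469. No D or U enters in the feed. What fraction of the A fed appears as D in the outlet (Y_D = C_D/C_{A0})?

0.322

Exit C_A = C_{A0}(1−X) = 1.86×0.531 = 0.9877 mol/dm³.
Rates in a CSTR are evaluated at the outlet concentration: r_D = 0.141×0.9877^2 = 0.1375, r_U = 0.0630×0.9877^0.5 = 0.06261.
Fraction of consumed A going to D: r_D/(r_D+r_U) = 0.6872.
C_D = 0.6872·C_{A0}·X = 0.6872×1.86×0.469 = 0.599 mol/dm³; Y_D = C_D/C_{A0} = 0.322.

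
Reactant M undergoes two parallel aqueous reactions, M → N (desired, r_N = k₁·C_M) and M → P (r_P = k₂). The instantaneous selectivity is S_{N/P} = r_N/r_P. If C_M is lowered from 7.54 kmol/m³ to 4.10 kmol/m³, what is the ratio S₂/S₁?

0.544

S_{N/P} = (k₁/k₂)·C_M, so S₂/S₁ = (C_{M,2}/C_{M,1}).
= 4.10/7.54 = 0.544.
Selectivity toward N falls as C_M falls — high-concentration operation is favoured.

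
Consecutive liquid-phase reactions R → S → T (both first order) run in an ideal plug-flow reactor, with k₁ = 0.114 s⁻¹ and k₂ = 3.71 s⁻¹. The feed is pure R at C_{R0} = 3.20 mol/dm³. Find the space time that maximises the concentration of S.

For first-order series the maximum of C_S occurs at τ_opt = ln(k₂/k₁)/(k₂−k₁).
= ln(3.71/0.114)/(3.71−0.114) = ln(32.54)/3.596 = 3.483/3.596 = 0.968 s.

0.968 s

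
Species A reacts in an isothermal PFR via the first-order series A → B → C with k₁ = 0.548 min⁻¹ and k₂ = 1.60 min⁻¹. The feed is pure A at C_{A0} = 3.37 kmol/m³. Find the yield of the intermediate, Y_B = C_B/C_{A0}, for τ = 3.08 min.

0.0926

Solving the coupled first-order balances gives C_B(τ) = [k₁/(k₂−k₁)]·C_{A0}·(e^(−k₁τ) − e^(−k₂τ)).
e^(−k₁τ) = e^(−0.548×3.08) = e^(−1.688) = 0.1849; e^(−k₂τ) = e^(−4.928) = 0.007241.
C_B = 0.548×3.37/(1.60−0.548) × (0.1849−0.007241) = 1.755×0.1777 = 0.3119 kmol/m³.
Y_B = C_B/C_{A0} = 0.3119/3.37 = 0.0926.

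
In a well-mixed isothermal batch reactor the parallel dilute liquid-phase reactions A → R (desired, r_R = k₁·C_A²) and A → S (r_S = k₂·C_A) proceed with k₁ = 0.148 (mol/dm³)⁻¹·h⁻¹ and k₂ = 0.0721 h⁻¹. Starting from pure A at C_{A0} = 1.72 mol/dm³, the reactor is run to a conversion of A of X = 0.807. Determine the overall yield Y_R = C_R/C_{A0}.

0.526

C_A = C_{A0}(1−X) = 0.3320 mol/dm³.
Along a PFR/batch, dC_S/dC_A = −r_S/(r_R+r_S) = −k₂/(k₂+k₁·C_A).
Integrating from C_{A0} to C_A: C_S = (0.0721/0.148)·ln[(0.0721+0.148·1.72)/(0.0721+0.148·0.332)] = 0.4872·ln(0.3267/0.1212) = 0.4829 mol/dm³.
Then C_R = (C_{A0}−C_A) − C_S = 1.388 − 0.4829 = 0.9052 mol/dm³.
Y_R = C_R/C_{A0} = 0.9052/1.72 = 0.526.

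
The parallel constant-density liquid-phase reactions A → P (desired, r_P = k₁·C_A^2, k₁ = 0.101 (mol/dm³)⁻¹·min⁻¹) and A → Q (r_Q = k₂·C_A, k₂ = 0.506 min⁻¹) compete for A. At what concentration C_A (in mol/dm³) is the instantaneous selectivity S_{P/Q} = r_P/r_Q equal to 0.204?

S_{P/Q} = (k₁/k₂)·C_A ⇒ C_A = S·k₂/k₁.
= 0.204×0.506/0.101 = 1.02 mol/dm³.

1.02 mol/dm³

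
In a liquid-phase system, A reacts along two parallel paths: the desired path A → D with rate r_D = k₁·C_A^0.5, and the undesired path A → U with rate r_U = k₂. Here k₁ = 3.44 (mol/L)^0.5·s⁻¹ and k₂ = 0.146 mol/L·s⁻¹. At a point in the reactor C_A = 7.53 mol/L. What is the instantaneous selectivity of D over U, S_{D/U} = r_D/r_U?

64.7

S_{D/U} = r_D/r_U = (k₁·C_A^0.5)/(k₂) = (k₁/k₂)·C_A^0.5.
= (3.44×7.530^0.5) / (0.146) = 9.440/0.1460 = 64.7.
Since the desired path is higher order in A, keeping C_A high (PFR or concentrated feed) favours D.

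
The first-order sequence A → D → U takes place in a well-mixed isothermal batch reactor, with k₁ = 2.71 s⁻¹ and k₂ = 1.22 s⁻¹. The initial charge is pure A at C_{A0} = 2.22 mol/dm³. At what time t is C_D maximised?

0.536 s

The intermediate peaks when r₁ = r₂, i.e. k₁e^(−k₁t) = k₂e^(−k₂t), giving t_opt = ln(k₂/k₁)/(k₂−k₁).
= ln(1.22/2.71)/(1.22−2.71) = ln(0.4502)/-1.490 = -0.7981/-1.490 = 0.536 s.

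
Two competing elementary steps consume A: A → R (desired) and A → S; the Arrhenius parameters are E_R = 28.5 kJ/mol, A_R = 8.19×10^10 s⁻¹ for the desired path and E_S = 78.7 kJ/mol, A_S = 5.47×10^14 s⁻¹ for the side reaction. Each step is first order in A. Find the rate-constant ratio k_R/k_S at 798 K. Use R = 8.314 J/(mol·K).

0.289

k_R/k_S = (A_R/A_S)·exp[−(E_R−E_S)/(RT)] = (A_R/A_S)·exp[(E_S−E_R)/(RT)].
(E_S−E_R)/(RT) = (78.7−28.5)×10³/(8.314×798) = 50200/6635 = 7.566.
k_R/k_S = (8.19×10^10/5.47×10^14)·exp(7.566) = 1.497×10^-4 × 1932 = 0.289.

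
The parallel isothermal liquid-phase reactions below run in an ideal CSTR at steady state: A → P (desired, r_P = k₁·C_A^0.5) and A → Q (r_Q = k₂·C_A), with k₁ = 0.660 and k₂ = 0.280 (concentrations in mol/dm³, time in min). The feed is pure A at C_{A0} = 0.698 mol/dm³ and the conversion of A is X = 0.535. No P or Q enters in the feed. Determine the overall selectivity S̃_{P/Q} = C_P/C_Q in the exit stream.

Exit C_A = C_{A0}(1−X) = 0.698×0.465 = 0.3246 mol/dm³.
A CSTR operates uniformly at the exit composition, giving r_P = 0.3760 and r_Q = 0.09088 (each k·C_A^n at C_A = 0.3246).
Overall selectivity = C_P/C_Q = r_Pτ/(r_Qτ) = r_P/r_Q = 4.14.

4.14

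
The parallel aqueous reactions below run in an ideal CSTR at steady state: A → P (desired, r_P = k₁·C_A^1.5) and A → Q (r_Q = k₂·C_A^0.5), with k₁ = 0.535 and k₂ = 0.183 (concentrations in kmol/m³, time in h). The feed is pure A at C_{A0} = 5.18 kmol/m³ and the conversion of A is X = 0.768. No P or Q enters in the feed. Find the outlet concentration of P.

Exit C_A = C_{A0}(1−X) = 5.18×0.232 = 1.202 kmol/m³.
A CSTR operates uniformly at the exit composition, giving r_P = 0.7048 and r_Q = 0.2006 (each k·C_A^n at C_A = 1.202).
Fraction of consumed A going to P: r_P/(r_P+r_Q) = 0.7784.
C_P = 0.7784·C_{A0}·X = 0.7784×5.18×0.768 = 3.10 kmol/m³.

3.10 kmol/m³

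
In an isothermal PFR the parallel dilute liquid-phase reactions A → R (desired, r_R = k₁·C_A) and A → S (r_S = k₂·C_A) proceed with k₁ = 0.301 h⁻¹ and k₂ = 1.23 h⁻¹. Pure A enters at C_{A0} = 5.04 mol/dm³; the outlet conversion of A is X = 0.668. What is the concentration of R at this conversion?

C_A = C_{A0}(1−X) = 1.673 mol/dm³.
Both paths are first order in A, so the instantaneous fraction to R is constant: dC_R/d(−C_A) = k₁/(k₁+k₂) = 0.1966.
C_R = 0.1966·(C_{A0}−C_A) = 0.1966×3.367 = 0.662 mol/dm³.

0.662 mol/dm³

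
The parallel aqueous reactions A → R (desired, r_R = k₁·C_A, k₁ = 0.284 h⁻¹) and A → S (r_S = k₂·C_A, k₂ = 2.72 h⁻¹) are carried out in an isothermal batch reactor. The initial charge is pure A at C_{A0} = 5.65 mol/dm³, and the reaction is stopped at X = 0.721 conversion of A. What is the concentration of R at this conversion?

0.385 mol/dm³

C_A = C_{A0}(1−X) = 1.576 mol/dm³.
Both paths are first order in A, so the instantaneous fraction to R is constant: dC_R/d(−C_A) = k₁/(k₁+k₂) = 0.09454.
C_R = 0.09454·(C_{A0}−C_A) = 0.09454×4.074 = 0.385 mol/dm³.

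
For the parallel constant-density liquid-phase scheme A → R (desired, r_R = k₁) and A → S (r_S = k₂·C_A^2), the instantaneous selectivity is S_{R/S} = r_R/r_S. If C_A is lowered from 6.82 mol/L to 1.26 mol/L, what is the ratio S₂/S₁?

S_{R/S} = (k₁/k₂)·C_A^-2, so S₂/S₁ = (C_{A,2}/C_{A,1})^-2.
= (1.26/6.82)^(-2) = (0.1848)^(-2) = 29.3.

29.3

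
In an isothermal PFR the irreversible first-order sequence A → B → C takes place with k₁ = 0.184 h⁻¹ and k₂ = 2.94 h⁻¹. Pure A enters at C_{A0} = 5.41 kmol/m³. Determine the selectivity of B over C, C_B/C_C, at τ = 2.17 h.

0.157

The intermediate concentration in a first-order A→B→C sequence is C_B = k₁C_{A0}(e^(−k₁τ) − e^(−k₂τ))/(k₂−k₁).
e^(−k₁τ) = e^(−0.184×2.17) = e^(−0.3993) = 0.6708; e^(−k₂τ) = e^(−6.380) = 0.001695.
C_B = 0.184×5.41/(2.94−0.184) × (0.6708−0.001695) = 0.3612×0.6691 = 0.2417 kmol/m³.
C_A = C_{A0}e^(−k₁τ) = 3.629 kmol/m³, so C_C = C_{A0}−C_A−C_B = 1.539 kmol/m³; C_B/C_C = 0.157.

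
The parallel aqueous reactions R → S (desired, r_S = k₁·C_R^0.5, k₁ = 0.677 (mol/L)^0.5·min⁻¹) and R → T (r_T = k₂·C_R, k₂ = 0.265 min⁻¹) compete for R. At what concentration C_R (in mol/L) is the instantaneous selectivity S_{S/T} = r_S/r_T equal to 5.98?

0.183 mol/L

S_{S/T} = (k₁/k₂)·C_R^-0.5 ⇒ C_R = (S·k₂/k₁)^(-2).
= (5.98×0.265/0.677)^(-2) = (2.341)^(-2) = 0.183 mol/L.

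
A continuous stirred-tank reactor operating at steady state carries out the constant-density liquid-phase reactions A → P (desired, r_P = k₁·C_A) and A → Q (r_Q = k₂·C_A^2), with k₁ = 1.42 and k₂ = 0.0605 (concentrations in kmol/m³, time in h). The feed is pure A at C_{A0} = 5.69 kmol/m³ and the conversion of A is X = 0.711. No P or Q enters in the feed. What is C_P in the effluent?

3.78 kmol/m³

Exit C_A = C_{A0}(1−X) = 5.69×0.289 = 1.644 kmol/m³.
A CSTR operates uniformly at the exit composition, giving r_P = 2.335 and r_Q = 0.1636 (each k·C_A^n at C_A = 1.644).
Fraction of consumed A going to P: r_P/(r_P+r_Q) = 0.9345.
C_P = 0.9345·C_{A0}·X = 0.9345×5.69×0.711 = 3.78 kmol/m³.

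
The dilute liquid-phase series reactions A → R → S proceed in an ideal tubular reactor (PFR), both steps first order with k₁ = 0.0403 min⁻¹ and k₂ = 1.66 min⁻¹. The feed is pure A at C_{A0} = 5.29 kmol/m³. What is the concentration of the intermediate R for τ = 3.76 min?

0.113 kmol/m³

The intermediate concentration in a first-order A→B→C sequence is C_R = k₁C_{A0}(e^(−k₁τ) − e^(−k₂τ))/(k₂−k₁).
e^(−k₁τ) = e^(−0.0403×3.76) = e^(−0.1515) = 0.8594; e^(−k₂τ) = e^(−6.242) = 0.001947.
C_R = 0.0403×5.29/(1.66−0.0403) × (0.8594−0.001947) = 0.1316×0.8574 = 0.1129 kmol/m³.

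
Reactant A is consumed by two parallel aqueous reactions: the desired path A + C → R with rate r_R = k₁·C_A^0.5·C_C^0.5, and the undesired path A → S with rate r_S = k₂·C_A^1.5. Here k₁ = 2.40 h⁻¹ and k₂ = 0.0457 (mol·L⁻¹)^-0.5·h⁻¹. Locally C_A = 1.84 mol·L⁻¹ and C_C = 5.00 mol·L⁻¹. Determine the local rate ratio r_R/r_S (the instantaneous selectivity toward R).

S_{R/S} = r_R/r_S = (k₁·C_A^0.5·C_C^0.5)/(k₂·C_A^1.5) = (k₁/k₂)·C_A⁻¹·C_C^0.5.
= (2.40×1.840^0.5×5.000^0.5) / (0.0457×1.840^1.5) = 7.280/0.1141 = 63.8.
The undesired path is higher order in A, so low C_A (CSTR or dilute feed) favours R.

63.8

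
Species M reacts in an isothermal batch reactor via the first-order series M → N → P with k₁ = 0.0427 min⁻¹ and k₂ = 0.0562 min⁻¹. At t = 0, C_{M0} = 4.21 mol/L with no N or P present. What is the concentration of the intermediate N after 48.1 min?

0.816 mol/L

Solving the coupled first-order balances gives C_N(t) = [k₁/(k₂−k₁)]·C_{M0}·(e^(−k₁t) − e^(−k₂t)).
e^(−k₁t) = e^(−0.0427×48.1) = e^(−2.054) = 0.1282; e^(−k₂t) = e^(−2.703) = 0.06699.
C_N = 0.0427×4.21/(0.0562−0.0427) × (0.1282−0.06699) = 13.32×0.06125 = 0.8156 mol/L.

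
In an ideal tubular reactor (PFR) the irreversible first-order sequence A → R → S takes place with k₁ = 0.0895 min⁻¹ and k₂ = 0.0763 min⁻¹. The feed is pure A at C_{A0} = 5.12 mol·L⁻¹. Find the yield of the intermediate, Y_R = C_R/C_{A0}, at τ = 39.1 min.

0.138

The intermediate concentration in a first-order A→B→C sequence is C_R = k₁C_{A0}(e^(−k₁τ) − e^(−k₂τ))/(k₂−k₁).
e^(−k₁τ) = e^(−0.0895×39.1) = e^(−3.499) = 0.03021; e^(−k₂τ) = e^(−2.983) = 0.05062.
C_R = 0.0895×5.12/(0.0763−0.0895) × (0.03021−0.05062) = (-34.72)×(-0.02041) = 0.7085 mol·L⁻¹.
Y_R = C_R/C_{A0} = 0.7085/5.12 = 0.138.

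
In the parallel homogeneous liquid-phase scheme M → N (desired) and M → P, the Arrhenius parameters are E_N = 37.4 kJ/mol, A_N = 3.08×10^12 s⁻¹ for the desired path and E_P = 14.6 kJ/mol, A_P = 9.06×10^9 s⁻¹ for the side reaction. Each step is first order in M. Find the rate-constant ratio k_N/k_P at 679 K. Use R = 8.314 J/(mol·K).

Since both paths have the same order in M, the concentration cancels and S_{N/P} = k_N/k_P = (A_N/A_P)·exp[(E_P−E_N)/(RT)].
(E_P−E_N)/(RT) = (14.6−37.4)×10³/(8.314×679) = -22800/5645 = -4.039.
k_N/k_P = (3.08×10^12/9.06×10^9)·exp(-4.039) = 340.0 × 0.01762 = 5.99.

5.99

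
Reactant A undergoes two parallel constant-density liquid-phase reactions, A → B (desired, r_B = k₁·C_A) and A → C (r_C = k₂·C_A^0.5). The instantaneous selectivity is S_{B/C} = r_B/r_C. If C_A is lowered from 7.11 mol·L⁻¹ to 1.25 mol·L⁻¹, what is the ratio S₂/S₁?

S_{B/C} = (k₁/k₂)·C_A^0.5, so S₂/S₁ = (C_{A,2}/C_{A,1})^0.5.
= (1.25/7.11)^0.5 = (0.1758)^0.5 = 0.419.

0.419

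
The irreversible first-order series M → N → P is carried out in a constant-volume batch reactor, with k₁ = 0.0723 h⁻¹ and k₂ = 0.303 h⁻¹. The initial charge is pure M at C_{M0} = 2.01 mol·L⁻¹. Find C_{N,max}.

0.306 mol·L⁻¹

At the optimum, C_{N,max}/C_{M0} = (k₁/k₂)^[k₂/(k₂−k₁)].
= (0.0723/0.303)^(0.303/(0.303−0.0723)) = (0.2386)^(1.313) = 0.1523.
C_{N,max} = 0.1523×2.01 = 0.306 mol·L⁻¹.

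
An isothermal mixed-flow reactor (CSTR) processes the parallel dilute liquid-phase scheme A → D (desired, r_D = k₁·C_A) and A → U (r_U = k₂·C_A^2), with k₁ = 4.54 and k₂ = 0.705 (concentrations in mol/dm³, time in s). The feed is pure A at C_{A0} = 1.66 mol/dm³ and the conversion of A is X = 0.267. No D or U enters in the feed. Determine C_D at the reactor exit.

Exit C_A = C_{A0}(1−X) = 1.66×0.733 = 1.217 mol/dm³.
In a CSTR the entire volume is at exit conditions, so r_D = 4.54×1.217 = 5.524 and r_U = 0.705×1.217^2 = 1.044.
Fraction of consumed A going to D: r_D/(r_D+r_U) = 0.8411.
C_D = 0.8411·C_{A0}·X = 0.8411×1.66×0.267 = 0.373 mol/dm³.

0.373 mol/dm³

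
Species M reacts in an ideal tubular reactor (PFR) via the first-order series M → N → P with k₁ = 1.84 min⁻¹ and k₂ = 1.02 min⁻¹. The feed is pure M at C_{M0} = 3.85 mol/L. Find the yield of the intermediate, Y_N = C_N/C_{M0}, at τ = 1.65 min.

0.309

The intermediate concentration in a first-order A→B→C sequence is C_N = k₁C_{M0}(e^(−k₁τ) − e^(−k₂τ))/(k₂−k₁).
e^(−k₁τ) = e^(−1.84×1.65) = e^(−3.036) = 0.04803; e^(−k₂τ) = e^(−1.683) = 0.1858.
C_N = 1.84×3.85/(1.02−1.84) × (0.04803−0.1858) = (-8.639)×(-0.1378) = 1.190 mol/L.
Y_N = C_N/C_{M0} = 1.190/3.85 = 0.309.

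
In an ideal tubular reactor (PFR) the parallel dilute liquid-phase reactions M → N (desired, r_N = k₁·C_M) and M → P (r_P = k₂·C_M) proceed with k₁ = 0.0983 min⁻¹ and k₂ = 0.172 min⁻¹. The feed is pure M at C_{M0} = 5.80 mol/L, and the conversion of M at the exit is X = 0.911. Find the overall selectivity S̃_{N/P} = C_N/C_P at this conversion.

0.572

C_M = C_{M0}(1−X) = 0.5162 mol/L.
Both paths are first order in M, so the instantaneous fraction to N is constant: dC_N/d(−C_M) = k₁/(k₁+k₂) = 0.3637.
C_N = 0.3637·(C_{M0}−C_M) = 0.3637×5.284 = 1.92 mol/L.
C_P = (C_{M0}−C_M)−C_N = 3.362 mol/L; S̃_{N/P} = 1.922/3.362 = 0.572.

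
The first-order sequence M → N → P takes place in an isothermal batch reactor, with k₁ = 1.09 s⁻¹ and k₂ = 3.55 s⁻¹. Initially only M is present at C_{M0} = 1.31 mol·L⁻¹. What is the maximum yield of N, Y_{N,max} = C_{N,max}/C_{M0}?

At the optimum, C_{N,max}/C_{M0} = (k₁/k₂)^[k₂/(k₂−k₁)].
= (1.09/3.55)^(3.55/(3.55−1.09)) = (0.3070)^(1.443) = 0.1820.

0.182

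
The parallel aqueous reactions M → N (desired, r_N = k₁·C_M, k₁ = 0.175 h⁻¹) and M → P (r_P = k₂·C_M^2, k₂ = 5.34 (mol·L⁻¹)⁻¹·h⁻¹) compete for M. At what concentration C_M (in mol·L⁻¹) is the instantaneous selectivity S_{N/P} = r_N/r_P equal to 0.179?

S_{N/P} = (k₁/k₂)·C_M⁻¹ ⇒ C_M = (S·k₂/k₁)^(-1).
= (0.179×5.34/0.175)^(-1) = (5.462)^(-1) = 0.183 mol·L⁻¹.

0.183 mol·L⁻¹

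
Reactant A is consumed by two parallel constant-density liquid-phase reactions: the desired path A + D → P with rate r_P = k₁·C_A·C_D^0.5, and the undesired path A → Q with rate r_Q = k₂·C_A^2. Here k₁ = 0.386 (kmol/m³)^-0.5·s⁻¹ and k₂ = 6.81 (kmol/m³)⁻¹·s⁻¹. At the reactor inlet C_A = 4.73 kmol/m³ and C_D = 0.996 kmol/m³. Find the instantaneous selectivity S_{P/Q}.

S_{P/Q} = r_P/r_Q = (k₁·C_A·C_D^0.5)/(k₂·C_A^2) = (k₁/k₂)·C_A⁻¹·C_D^0.5.
= (0.386×4.730×0.9960^0.5) / (6.81×4.730^2) = 1.822/152.4 = 0.0120.

0.0120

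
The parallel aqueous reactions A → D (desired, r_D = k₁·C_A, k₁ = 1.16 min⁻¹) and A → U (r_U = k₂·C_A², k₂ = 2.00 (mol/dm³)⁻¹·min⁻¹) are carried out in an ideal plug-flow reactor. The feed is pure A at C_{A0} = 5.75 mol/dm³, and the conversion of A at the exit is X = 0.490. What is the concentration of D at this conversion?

0.342 mol/dm³

C_A = C_{A0}(1−X) = 2.933 mol/dm³.
Along a PFR/batch, dC_D/dC_A = −r_D/(r_D+r_U) = −k₁/(k₁+k₂·C_A).
Integrating from C_{A0} to C_A: C_D = (1.16/2.00)·ln[(1.16+2.00·5.75)/(1.16+2.00·2.93)] = 0.5800·ln(12.66/7.025) = 0.3416 mol/dm³.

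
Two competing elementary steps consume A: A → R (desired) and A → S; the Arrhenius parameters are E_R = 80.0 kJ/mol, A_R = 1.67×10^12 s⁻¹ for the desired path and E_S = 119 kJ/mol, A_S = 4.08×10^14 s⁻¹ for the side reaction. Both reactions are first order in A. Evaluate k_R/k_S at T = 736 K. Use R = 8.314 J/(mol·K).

2.40

k_R/k_S = (A_R/A_S)·exp[−(E_R−E_S)/(RT)] = (A_R/A_S)·exp[(E_S−E_R)/(RT)].
(E_S−E_R)/(RT) = (119−80.0)×10³/(8.314×736) = 39000/6119 = 6.373.
k_R/k_S = (1.67×10^12/4.08×10^14)·exp(6.373) = 0.004093 × 586.1 = 2.40.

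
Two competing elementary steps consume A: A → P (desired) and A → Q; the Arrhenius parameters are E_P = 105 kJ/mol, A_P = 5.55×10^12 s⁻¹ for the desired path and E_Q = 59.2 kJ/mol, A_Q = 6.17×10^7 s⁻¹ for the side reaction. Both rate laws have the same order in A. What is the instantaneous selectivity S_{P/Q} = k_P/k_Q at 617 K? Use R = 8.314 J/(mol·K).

With equal orders, S_{P/Q} = k_P/k_Q = (A_P/A_Q)·exp[(E_Q−E_P)/(RT)].
(E_Q−E_P)/(RT) = (59.2−105)×10³/(8.314×617) = -45800/5130 = -8.928.
k_P/k_Q = (5.55×10^12/6.17×10^7)·exp(-8.928) = 89951 × 1.326×10^-4 = 11.9.

11.9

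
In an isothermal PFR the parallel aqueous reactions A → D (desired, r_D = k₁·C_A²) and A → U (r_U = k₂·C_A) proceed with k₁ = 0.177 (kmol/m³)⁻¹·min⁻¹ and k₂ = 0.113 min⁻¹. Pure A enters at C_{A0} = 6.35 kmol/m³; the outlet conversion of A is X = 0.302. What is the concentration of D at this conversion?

1.71 kmol/m³

C_A = C_{A0}(1−X) = 4.432 kmol/m³.
Along a PFR/batch, dC_U/dC_A = −r_U/(r_D+r_U) = −k₂/(k₂+k₁·C_A).
Integrating from C_{A0} to C_A: C_U = (0.113/0.177)·ln[(0.113+0.177·6.35)/(0.113+0.177·4.43)] = 0.6384·ln(1.237/0.8975) = 0.2048 kmol/m³.
Then C_D = (C_{A0}−C_A) − C_U = 1.918 − 0.2048 = 1.713 kmol/m³.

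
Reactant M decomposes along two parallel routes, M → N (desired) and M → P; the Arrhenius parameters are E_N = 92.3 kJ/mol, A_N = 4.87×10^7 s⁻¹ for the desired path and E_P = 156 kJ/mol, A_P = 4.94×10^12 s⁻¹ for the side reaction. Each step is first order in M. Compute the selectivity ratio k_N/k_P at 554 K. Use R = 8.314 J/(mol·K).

10.0

Since both paths have the same order in M, the concentration cancels and S_{N/P} = k_N/k_P = (A_N/A_P)·exp[(E_P−E_N)/(RT)].
(E_P−E_N)/(RT) = (156−92.3)×10³/(8.314×554) = 63700/4606 = 13.83.
k_N/k_P = (4.87×10^7/4.94×10^12)·exp(13.83) = 9.858×10^-6 × 1.015×10^6 = 10.0.
Since E_N < E_P, lowering the temperature improves selectivity toward N.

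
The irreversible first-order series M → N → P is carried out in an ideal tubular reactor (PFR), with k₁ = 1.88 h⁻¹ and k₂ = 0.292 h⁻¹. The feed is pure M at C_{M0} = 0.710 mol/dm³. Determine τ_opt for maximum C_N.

1.17 h

Setting dC_N/dτ = 0 gives τ_opt = ln(k₂/k₁)/(k₂−k₁).
= ln(0.292/1.88)/(0.292−1.88) = ln(0.1553)/-1.588 = -1.862/-1.588 = 1.17 h.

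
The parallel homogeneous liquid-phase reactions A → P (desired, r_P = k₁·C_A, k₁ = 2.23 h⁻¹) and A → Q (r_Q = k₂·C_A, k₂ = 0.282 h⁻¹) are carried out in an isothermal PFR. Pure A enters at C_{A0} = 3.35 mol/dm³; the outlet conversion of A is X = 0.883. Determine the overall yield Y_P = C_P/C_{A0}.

0.784

C_A = C_{A0}(1−X) = 0.3919 mol/dm³.
Both paths are first order in A, so the instantaneous fraction to P is constant: dC_P/d(−C_A) = k₁/(k₁+k₂) = 0.8877.
C_P = 0.8877·(C_{A0}−C_A) = 0.8877×2.958 = 2.63 mol/dm³.
Y_P = C_P/C_{A0} = 2.626/3.35 = 0.784.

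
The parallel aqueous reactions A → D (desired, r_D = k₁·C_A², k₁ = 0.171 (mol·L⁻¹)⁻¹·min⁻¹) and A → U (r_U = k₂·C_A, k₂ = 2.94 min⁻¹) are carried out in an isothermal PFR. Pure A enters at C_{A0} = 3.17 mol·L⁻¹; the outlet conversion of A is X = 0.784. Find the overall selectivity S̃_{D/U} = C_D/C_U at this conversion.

0.111

C_A = C_{A0}(1−X) = 0.6847 mol·L⁻¹.
Along a PFR/batch, dC_U/dC_A = −r_U/(r_D+r_U) = −k₂/(k₂+k₁·C_A).
Integrating from C_{A0} to C_A: C_U = (2.94/0.171)·ln[(2.94+0.171·3.17)/(2.94+0.171·0.685)] = 17.19·ln(3.482/3.057) = 2.238 mol·L⁻¹.
Then C_D = (C_{A0}−C_A) − C_U = 2.485 − 2.238 = 0.2474 mol·L⁻¹.
S̃_{D/U} = C_D/C_U = 0.2474/2.238 = 0.111.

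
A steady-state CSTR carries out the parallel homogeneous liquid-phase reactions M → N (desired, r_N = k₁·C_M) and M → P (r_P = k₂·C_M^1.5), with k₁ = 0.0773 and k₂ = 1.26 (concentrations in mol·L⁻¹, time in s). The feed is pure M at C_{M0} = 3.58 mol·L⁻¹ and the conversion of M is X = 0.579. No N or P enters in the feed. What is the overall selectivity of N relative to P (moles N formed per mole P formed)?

Exit C_M = C_{M0}(1−X) = 3.58×0.421 = 1.507 mol·L⁻¹.
A CSTR operates uniformly at the exit composition, giving r_N = 0.1165 and r_P = 2.331 (each k·C_M^n at C_M = 1.507).
Overall selectivity = C_N/C_P = r_Nτ/(r_Pτ) = r_N/r_P = 0.0500.

0.0500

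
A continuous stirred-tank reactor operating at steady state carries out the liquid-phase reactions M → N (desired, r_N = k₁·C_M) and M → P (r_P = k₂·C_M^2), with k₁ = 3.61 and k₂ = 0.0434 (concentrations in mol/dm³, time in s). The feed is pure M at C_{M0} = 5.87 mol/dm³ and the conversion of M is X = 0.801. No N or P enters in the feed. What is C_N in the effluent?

Exit C_M = C_{M0}(1−X) = 5.87×0.199 = 1.168 mol/dm³.
A CSTR operates uniformly at the exit composition, giving r_N = 4.217 and r_P = 0.05922 (each k·C_M^n at C_M = 1.168).
Fraction of consumed M going to N: r_N/(r_N+r_P) = 0.9862.
C_N = 0.9862·C_{M0}·X = 0.9862×5.87×0.801 = 4.64 mol/dm³.

4.64 mol/dm³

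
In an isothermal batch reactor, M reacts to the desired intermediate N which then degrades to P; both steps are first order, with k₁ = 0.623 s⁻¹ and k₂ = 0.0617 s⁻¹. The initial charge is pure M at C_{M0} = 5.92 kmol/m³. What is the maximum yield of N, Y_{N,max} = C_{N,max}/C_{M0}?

0.776

Evaluating C_N at t_opt = ln(k₂/k₁)/(k₂−k₁) gives C_{N,max}/C_{M0} = (k₁/k₂)^[k₂/(k₂−k₁)].
= (0.623/0.0617)^(0.0617/(0.0617−0.623)) = (10.10)^(-0.1099) = 0.7756.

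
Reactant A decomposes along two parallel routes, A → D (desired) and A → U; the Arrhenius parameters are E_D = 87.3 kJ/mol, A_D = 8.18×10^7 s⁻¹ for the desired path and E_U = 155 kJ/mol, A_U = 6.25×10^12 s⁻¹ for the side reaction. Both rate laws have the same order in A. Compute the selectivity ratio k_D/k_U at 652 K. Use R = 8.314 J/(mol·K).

3.47

Since both paths have the same order in A, the concentration cancels and S_{D/U} = k_D/k_U = (A_D/A_U)·exp[(E_U−E_D)/(RT)].
(E_U−E_D)/(RT) = (155−87.3)×10³/(8.314×652) = 67700/5421 = 12.49.
k_D/k_U = (8.18×10^7/6.25×10^12)·exp(12.49) = 1.309×10^-5 × 2.654×10^5 = 3.47.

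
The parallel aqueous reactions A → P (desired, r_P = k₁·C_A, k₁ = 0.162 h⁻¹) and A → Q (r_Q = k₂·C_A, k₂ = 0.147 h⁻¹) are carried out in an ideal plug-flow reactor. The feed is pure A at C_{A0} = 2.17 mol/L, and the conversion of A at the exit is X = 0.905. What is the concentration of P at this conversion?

C_A = C_{A0}(1−X) = 0.2061 mol/L.
Both paths are first order in A, so the instantaneous fraction to P is constant: dC_P/d(−C_A) = k₁/(k₁+k₂) = 0.5243.
C_P = 0.5243·(C_{A0}−C_A) = 0.5243×1.964 = 1.03 mol/L.

1.03 mol/L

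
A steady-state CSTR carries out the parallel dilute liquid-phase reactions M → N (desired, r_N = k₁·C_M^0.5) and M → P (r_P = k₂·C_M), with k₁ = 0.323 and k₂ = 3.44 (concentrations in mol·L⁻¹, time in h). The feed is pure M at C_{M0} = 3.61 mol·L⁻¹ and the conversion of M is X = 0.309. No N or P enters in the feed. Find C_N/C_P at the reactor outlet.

0.0594

Exit C_M = C_{M0}(1−X) = 3.61×0.691 = 2.495 mol·L⁻¹.
In a CSTR the entire volume is at exit conditions, so r_N = 0.323×2.495^0.5 = 0.5101 and r_P = 3.44×2.495 = 8.581.
Overall selectivity = C_N/C_P = r_Nτ/(r_Pτ) = r_N/r_P = 0.0594.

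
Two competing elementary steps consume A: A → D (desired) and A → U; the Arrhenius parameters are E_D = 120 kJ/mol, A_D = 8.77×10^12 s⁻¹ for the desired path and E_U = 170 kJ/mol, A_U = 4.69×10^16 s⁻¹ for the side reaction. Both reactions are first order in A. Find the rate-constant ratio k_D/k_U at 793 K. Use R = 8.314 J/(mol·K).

0.368

Since both paths have the same order in A, the concentration cancels and S_{D/U} = k_D/k_U = (A_D/A_U)·exp[(E_U−E_D)/(RT)].
(E_U−E_D)/(RT) = (170−120)×10³/(8.314×793) = 50000/6593 = 7.584.
k_D/k_U = (8.77×10^12/4.69×10^16)·exp(7.584) = 1.870×10^-4 × 1966 = 0.368.
Since E_D < E_U, lowering the temperature improves selectivity toward D.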